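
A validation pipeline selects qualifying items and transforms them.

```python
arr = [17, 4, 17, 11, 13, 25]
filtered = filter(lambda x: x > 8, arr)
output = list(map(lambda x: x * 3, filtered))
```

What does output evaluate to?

Step 1: Filter arr for elements > 8:
  17: kept
  4: removed
  17: kept
  11: kept
  13: kept
  25: kept
Step 2: Map x * 3 on filtered [17, 17, 11, 13, 25]:
  17 -> 51
  17 -> 51
  11 -> 33
  13 -> 39
  25 -> 75
Therefore output = [51, 51, 33, 39, 75].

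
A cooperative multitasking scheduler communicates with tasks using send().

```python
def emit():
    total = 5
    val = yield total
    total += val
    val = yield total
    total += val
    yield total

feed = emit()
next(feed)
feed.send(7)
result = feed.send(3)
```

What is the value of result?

Step 1: next() -> yield total=5.
Step 2: send(7) -> val=7, total = 5+7 = 12, yield 12.
Step 3: send(3) -> val=3, total = 12+3 = 15, yield 15.
Therefore result = 15.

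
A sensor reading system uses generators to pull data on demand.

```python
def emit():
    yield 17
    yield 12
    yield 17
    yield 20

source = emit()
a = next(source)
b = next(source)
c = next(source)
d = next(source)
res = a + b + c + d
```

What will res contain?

Step 1: Create generator and consume all values:
  a = next(source) = 17
  b = next(source) = 12
  c = next(source) = 17
  d = next(source) = 20
Step 2: res = 17 + 12 + 17 + 20 = 66.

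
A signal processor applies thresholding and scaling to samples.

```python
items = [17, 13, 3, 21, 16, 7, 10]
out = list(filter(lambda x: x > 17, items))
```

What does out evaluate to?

Step 1: Filter elements > 17:
  17: removed
  13: removed
  3: removed
  21: kept
  16: removed
  7: removed
  10: removed
Therefore out = [21].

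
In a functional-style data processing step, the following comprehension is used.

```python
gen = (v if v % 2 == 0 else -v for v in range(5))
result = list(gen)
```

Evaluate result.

Step 1: For each v in range(5), yield v if even, else -v:
  v=0: even, yield 0
  v=1: odd, yield -1
  v=2: even, yield 2
  v=3: odd, yield -3
  v=4: even, yield 4
Therefore result = [0, -1, 2, -3, 4].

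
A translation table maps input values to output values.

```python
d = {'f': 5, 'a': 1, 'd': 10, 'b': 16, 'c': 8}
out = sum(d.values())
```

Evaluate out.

Step 1: d.values() = [5, 1, 10, 16, 8].
Step 2: sum = 40.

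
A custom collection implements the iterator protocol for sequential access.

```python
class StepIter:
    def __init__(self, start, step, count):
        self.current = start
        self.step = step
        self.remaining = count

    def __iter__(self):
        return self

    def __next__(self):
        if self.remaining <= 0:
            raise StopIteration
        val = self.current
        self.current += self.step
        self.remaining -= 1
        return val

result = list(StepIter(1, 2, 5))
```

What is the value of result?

Step 1: StepIter starts at 1, increments by 2, for 5 steps:
  Yield 1, then current += 2
  Yield 3, then current += 2
  Yield 5, then current += 2
  Yield 7, then current += 2
  Yield 9, then current += 2
Therefore result = [1, 3, 5, 7, 9].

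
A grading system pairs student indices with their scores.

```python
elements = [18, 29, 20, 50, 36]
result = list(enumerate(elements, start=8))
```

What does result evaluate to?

Step 1: enumerate with start=8:
  (8, 18)
  (9, 29)
  (10, 20)
  (11, 50)
  (12, 36)
Therefore result = [(8, 18), (9, 29), (10, 20), (11, 50), (12, 36)].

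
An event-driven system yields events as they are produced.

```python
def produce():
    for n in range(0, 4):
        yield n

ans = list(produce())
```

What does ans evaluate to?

Step 1: The generator yields each value from range(0, 4).
Step 2: list() consumes all yields: [0, 1, 2, 3].
Therefore ans = [0, 1, 2, 3].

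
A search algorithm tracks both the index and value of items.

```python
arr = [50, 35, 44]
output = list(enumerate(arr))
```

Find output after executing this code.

Step 1: enumerate pairs each element with its index:
  (0, 50)
  (1, 35)
  (2, 44)
Therefore output = [(0, 50), (1, 35), (2, 44)].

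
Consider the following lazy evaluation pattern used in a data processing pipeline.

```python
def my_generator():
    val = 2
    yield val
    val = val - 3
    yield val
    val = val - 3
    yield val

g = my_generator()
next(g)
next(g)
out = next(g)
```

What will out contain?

Step 1: Trace through generator execution:
  Yield 1: val starts at 2, yield 2
  Yield 2: val = 2 - 3 = -1, yield -1
  Yield 3: val = -1 - 3 = -4, yield -4
Step 2: First next() gets 2, second next() gets the second value, third next() yields -4.
Therefore out = -4.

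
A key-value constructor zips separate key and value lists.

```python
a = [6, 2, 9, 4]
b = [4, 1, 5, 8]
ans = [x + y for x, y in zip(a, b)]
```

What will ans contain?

Step 1: Add corresponding elements:
  6 + 4 = 10
  2 + 1 = 3
  9 + 5 = 14
  4 + 8 = 12
Therefore ans = [10, 3, 14, 12].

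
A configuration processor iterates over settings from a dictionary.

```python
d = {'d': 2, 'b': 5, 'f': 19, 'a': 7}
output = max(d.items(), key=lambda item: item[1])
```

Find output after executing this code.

Step 1: Find item with maximum value:
  ('d', 2)
  ('b', 5)
  ('f', 19)
  ('a', 7)
Step 2: Maximum value is 19 at key 'f'.
Therefore output = ('f', 19).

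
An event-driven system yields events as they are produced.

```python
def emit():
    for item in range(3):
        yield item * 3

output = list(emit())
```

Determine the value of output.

Step 1: For each item in range(3), yield item * 3:
  item=0: yield 0 * 3 = 0
  item=1: yield 1 * 3 = 3
  item=2: yield 2 * 3 = 6
Therefore output = [0, 3, 6].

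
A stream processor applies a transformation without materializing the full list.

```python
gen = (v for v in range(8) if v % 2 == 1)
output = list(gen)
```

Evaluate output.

Step 1: Filter range(8) keeping only odd values:
  v=0: even, excluded
  v=1: odd, included
  v=2: even, excluded
  v=3: odd, included
  v=4: even, excluded
  v=5: odd, included
  v=6: even, excluded
  v=7: odd, included
Therefore output = [1, 3, 5, 7].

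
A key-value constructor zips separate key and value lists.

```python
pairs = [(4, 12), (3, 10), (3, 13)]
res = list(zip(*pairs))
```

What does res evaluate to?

Step 1: zip(*pairs) transposes: unzips [(4, 12), (3, 10), (3, 13)] into separate sequences.
Step 2: First elements: (4, 3, 3), second elements: (12, 10, 13).
Therefore res = [(4, 3, 3), (12, 10, 13)].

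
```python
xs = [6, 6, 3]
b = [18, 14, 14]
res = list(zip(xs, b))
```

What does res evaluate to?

Step 1: zip pairs elements at same index:
  Index 0: (6, 18)
  Index 1: (6, 14)
  Index 2: (3, 14)
Therefore res = [(6, 18), (6, 14), (3, 14)].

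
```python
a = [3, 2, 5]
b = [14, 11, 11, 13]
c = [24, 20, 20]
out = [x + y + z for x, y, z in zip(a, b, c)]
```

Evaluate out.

Step 1: zip three lists (truncates to shortest, len=3):
  3 + 14 + 24 = 41
  2 + 11 + 20 = 33
  5 + 11 + 20 = 36
Therefore out = [41, 33, 36].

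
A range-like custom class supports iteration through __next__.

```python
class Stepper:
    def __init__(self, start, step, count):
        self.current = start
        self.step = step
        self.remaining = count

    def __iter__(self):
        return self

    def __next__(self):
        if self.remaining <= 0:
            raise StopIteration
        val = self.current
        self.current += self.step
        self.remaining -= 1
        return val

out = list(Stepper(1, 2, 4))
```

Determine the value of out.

Step 1: Stepper starts at 1, increments by 2, for 4 steps:
  Yield 1, then current += 2
  Yield 3, then current += 2
  Yield 5, then current += 2
  Yield 7, then current += 2
Therefore out = [1, 3, 5, 7].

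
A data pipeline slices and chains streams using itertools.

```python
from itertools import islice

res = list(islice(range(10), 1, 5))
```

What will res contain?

Step 1: islice(range(10), 1, 5) takes elements at indices [1, 5).
Step 2: Elements: [1, 2, 3, 4].
Therefore res = [1, 2, 3, 4].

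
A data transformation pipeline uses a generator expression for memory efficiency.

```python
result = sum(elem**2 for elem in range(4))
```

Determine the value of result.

Step 1: Compute elem**2 for each elem in range(4):
  elem=0: 0**2 = 0
  elem=1: 1**2 = 1
  elem=2: 2**2 = 4
  elem=3: 3**2 = 9
Step 2: sum = 0 + 1 + 4 + 9 = 14.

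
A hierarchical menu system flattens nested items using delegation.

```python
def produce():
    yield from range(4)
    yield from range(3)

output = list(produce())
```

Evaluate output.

Step 1: Trace yields in order:
  yield 0
  yield 1
  yield 2
  yield 3
  yield 0
  yield 1
  yield 2
Therefore output = [0, 1, 2, 3, 0, 1, 2].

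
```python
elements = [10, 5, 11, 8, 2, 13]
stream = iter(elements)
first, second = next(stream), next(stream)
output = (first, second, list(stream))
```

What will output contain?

Step 1: Create iterator over [10, 5, 11, 8, 2, 13].
Step 2: first = 10, second = 5.
Step 3: Remaining elements: [11, 8, 2, 13].
Therefore output = (10, 5, [11, 8, 2, 13]).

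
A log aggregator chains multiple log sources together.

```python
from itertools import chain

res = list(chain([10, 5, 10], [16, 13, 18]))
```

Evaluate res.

Step 1: chain() concatenates iterables: [10, 5, 10] + [16, 13, 18].
Therefore res = [10, 5, 10, 16, 13, 18].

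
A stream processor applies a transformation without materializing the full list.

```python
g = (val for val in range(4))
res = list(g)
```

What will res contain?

Step 1: Generator expression iterates range(4): [0, 1, 2, 3].
Step 2: list() collects all values.
Therefore res = [0, 1, 2, 3].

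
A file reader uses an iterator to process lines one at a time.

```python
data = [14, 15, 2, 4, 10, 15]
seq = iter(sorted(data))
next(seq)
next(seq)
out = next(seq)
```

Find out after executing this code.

Step 1: sorted([14, 15, 2, 4, 10, 15]) = [2, 4, 10, 14, 15, 15].
Step 2: Create iterator and skip 2 elements.
Step 3: next() returns 10.
Therefore out = 10.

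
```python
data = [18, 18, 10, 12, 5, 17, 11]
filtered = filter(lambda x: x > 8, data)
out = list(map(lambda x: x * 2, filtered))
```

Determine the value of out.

Step 1: Filter data for elements > 8:
  18: kept
  18: kept
  10: kept
  12: kept
  5: removed
  17: kept
  11: kept
Step 2: Map x * 2 on filtered [18, 18, 10, 12, 17, 11]:
  18 -> 36
  18 -> 36
  10 -> 20
  12 -> 24
  17 -> 34
  11 -> 22
Therefore out = [36, 36, 20, 24, 34, 22].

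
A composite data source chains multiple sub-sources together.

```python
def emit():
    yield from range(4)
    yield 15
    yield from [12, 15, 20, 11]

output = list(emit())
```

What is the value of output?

Step 1: Trace yields in order:
  yield 0
  yield 1
  yield 2
  yield 3
  yield 15
  yield 12
  yield 15
  yield 20
  yield 11
Therefore output = [0, 1, 2, 3, 15, 12, 15, 20, 11].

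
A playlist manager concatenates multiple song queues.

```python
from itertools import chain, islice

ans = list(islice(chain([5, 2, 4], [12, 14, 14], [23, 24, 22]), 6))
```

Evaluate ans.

Step 1: chain([5, 2, 4], [12, 14, 14], [23, 24, 22]) = [5, 2, 4, 12, 14, 14, 23, 24, 22].
Step 2: islice takes first 6 elements: [5, 2, 4, 12, 14, 14].
Therefore ans = [5, 2, 4, 12, 14, 14].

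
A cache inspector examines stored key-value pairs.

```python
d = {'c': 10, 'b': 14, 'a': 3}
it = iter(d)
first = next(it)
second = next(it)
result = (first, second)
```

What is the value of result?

Step 1: iter(d) iterates over keys: ['c', 'b', 'a'].
Step 2: first = next(it) = 'c', second = next(it) = 'b'.
Therefore result = ('c', 'b').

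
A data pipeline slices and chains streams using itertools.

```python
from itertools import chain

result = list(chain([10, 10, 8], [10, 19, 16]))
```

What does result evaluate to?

Step 1: chain() concatenates iterables: [10, 10, 8] + [10, 19, 16].
Therefore result = [10, 10, 8, 10, 19, 16].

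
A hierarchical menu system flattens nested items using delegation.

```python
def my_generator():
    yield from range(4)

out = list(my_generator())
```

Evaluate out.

Step 1: yield from delegates to the iterable, yielding each element.
Step 2: Collected values: [0, 1, 2, 3].
Therefore out = [0, 1, 2, 3].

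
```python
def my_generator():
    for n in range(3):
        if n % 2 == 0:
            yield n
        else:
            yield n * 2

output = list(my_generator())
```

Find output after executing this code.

Step 1: For each n in range(3), yield n if even, else n*2:
  n=0 (even): yield 0
  n=1 (odd): yield 1*2 = 2
  n=2 (even): yield 2
Therefore output = [0, 2, 2].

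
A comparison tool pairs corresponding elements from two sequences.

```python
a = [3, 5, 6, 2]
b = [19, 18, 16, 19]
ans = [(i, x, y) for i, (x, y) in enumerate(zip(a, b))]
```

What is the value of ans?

Step 1: enumerate(zip(a, b)) gives index with paired elements:
  i=0: (3, 19)
  i=1: (5, 18)
  i=2: (6, 16)
  i=3: (2, 19)
Therefore ans = [(0, 3, 19), (1, 5, 18), (2, 6, 16), (3, 2, 19)].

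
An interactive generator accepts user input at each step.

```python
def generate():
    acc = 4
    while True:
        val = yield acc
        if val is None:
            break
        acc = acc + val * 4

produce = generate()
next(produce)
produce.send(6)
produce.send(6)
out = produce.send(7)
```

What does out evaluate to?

Step 1: next() -> yield acc=4.
Step 2: send(6) -> val=6, acc = 4 + 6*4 = 28, yield 28.
Step 3: send(6) -> val=6, acc = 28 + 6*4 = 52, yield 52.
Step 4: send(7) -> val=7, acc = 52 + 7*4 = 80, yield 80.
Therefore out = 80.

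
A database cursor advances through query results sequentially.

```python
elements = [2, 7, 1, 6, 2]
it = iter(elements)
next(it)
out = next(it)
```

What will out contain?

Step 1: Create iterator over [2, 7, 1, 6, 2].
Step 2: next() consumes 2.
Step 3: next() returns 7.
Therefore out = 7.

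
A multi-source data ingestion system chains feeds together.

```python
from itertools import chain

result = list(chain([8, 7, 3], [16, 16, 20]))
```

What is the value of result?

Step 1: chain() concatenates iterables: [8, 7, 3] + [16, 16, 20].
Therefore result = [8, 7, 3, 16, 16, 20].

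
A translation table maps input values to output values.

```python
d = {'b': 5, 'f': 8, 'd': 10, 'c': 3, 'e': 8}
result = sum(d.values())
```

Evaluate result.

Step 1: d.values() = [5, 8, 10, 3, 8].
Step 2: sum = 34.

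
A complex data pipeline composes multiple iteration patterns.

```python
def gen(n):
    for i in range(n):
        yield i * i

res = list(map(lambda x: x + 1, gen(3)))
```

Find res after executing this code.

Step 1: gen(3) yields squares: [0, 1, 4].
Step 2: map adds 1 to each: [1, 2, 5].
Therefore res = [1, 2, 5].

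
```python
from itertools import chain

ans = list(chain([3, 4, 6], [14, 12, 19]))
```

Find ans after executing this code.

Step 1: chain() concatenates iterables: [3, 4, 6] + [14, 12, 19].
Therefore ans = [3, 4, 6, 14, 12, 19].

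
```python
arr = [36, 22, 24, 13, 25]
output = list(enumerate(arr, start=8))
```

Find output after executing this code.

Step 1: enumerate with start=8:
  (8, 36)
  (9, 22)
  (10, 24)
  (11, 13)
  (12, 25)
Therefore output = [(8, 36), (9, 22), (10, 24), (11, 13), (12, 25)].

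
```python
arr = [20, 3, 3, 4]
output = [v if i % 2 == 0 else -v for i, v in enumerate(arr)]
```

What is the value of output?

Step 1: For each (i, v), keep v if i is even, negate if odd:
  i=0 (even): keep 20
  i=1 (odd): negate to -3
  i=2 (even): keep 3
  i=3 (odd): negate to -4
Therefore output = [20, -3, 3, -4].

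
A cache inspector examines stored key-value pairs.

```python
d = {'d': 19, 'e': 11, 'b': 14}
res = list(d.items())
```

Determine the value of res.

Step 1: d.items() returns (key, value) pairs in insertion order.
Therefore res = [('d', 19), ('e', 11), ('b', 14)].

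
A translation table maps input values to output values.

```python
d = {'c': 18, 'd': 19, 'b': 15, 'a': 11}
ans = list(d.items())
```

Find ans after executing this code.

Step 1: d.items() returns (key, value) pairs in insertion order.
Therefore ans = [('c', 18), ('d', 19), ('b', 15), ('a', 11)].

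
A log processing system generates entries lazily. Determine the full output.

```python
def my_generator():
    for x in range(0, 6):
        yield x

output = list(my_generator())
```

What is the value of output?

Step 1: The generator yields each value from range(0, 6).
Step 2: list() consumes all yields: [0, 1, 2, 3, 4, 5].
Therefore output = [0, 1, 2, 3, 4, 5].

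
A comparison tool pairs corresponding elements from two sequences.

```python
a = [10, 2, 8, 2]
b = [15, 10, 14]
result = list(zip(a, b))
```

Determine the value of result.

Step 1: zip stops at shortest (len(a)=4, len(b)=3):
  Index 0: (10, 15)
  Index 1: (2, 10)
  Index 2: (8, 14)
Step 2: Last element of a (2) has no pair, dropped.
Therefore result = [(10, 15), (2, 10), (8, 14)].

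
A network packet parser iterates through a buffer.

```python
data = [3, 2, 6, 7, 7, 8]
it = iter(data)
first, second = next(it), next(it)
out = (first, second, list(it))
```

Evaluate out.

Step 1: Create iterator over [3, 2, 6, 7, 7, 8].
Step 2: first = 3, second = 2.
Step 3: Remaining elements: [6, 7, 7, 8].
Therefore out = (3, 2, [6, 7, 7, 8]).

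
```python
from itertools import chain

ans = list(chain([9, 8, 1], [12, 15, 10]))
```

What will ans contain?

Step 1: chain() concatenates iterables: [9, 8, 1] + [12, 15, 10].
Therefore ans = [9, 8, 1, 12, 15, 10].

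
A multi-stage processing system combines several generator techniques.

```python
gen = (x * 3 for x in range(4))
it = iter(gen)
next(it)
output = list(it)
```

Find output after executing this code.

Step 1: Generator produces [0, 3, 6, 9].
Step 2: next(it) consumes first element (0).
Step 3: list(it) collects remaining: [3, 6, 9].
Therefore output = [3, 6, 9].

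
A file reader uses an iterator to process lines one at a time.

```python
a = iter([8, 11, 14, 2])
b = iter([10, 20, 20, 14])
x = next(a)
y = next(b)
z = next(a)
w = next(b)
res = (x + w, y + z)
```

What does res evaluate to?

Step 1: a iterates [8, 11, 14, 2], b iterates [10, 20, 20, 14].
Step 2: x = next(a) = 8, y = next(b) = 10.
Step 3: z = next(a) = 11, w = next(b) = 20.
Step 4: res = (8 + 20, 10 + 11) = (28, 21).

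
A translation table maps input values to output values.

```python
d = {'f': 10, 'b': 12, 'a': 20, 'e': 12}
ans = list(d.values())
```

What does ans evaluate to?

Step 1: d.values() returns the dictionary values in insertion order.
Therefore ans = [10, 12, 20, 12].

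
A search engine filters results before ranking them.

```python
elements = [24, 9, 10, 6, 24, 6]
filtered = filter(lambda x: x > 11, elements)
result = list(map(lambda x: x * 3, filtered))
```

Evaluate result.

Step 1: Filter elements for elements > 11:
  24: kept
  9: removed
  10: removed
  6: removed
  24: kept
  6: removed
Step 2: Map x * 3 on filtered [24, 24]:
  24 -> 72
  24 -> 72
Therefore result = [72, 72].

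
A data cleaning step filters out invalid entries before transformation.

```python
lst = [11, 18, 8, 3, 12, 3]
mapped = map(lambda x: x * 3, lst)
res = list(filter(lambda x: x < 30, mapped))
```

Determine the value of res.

Step 1: Map x * 3:
  11 -> 33
  18 -> 54
  8 -> 24
  3 -> 9
  12 -> 36
  3 -> 9
Step 2: Filter for < 30:
  33: removed
  54: removed
  24: kept
  9: kept
  36: removed
  9: kept
Therefore res = [24, 9, 9].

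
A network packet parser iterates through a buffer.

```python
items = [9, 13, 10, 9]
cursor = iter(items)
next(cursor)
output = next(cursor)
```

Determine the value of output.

Step 1: Create iterator over [9, 13, 10, 9].
Step 2: next() consumes 9.
Step 3: next() returns 13.
Therefore output = 13.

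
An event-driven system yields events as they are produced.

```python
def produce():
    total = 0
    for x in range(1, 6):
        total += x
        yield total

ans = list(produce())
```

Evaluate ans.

Step 1: Generator accumulates running sum:
  x=1: total = 1, yield 1
  x=2: total = 3, yield 3
  x=3: total = 6, yield 6
  x=4: total = 10, yield 10
  x=5: total = 15, yield 15
Therefore ans = [1, 3, 6, 10, 15].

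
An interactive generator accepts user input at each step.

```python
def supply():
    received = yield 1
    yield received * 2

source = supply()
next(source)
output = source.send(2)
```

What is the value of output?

Step 1: next(source) advances to first yield, producing 1.
Step 2: send(2) resumes, received = 2.
Step 3: yield received * 2 = 2 * 2 = 4.
Therefore output = 4.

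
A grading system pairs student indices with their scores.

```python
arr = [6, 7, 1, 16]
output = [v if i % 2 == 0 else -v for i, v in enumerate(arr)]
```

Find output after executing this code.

Step 1: For each (i, v), keep v if i is even, negate if odd:
  i=0 (even): keep 6
  i=1 (odd): negate to -7
  i=2 (even): keep 1
  i=3 (odd): negate to -16
Therefore output = [6, -7, 1, -16].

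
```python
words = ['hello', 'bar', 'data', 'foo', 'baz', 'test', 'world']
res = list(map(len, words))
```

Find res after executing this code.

Step 1: Map len() to each word:
  'hello' -> 5
  'bar' -> 3
  'data' -> 4
  'foo' -> 3
  'baz' -> 3
  'test' -> 4
  'world' -> 5
Therefore res = [5, 3, 4, 3, 3, 4, 5].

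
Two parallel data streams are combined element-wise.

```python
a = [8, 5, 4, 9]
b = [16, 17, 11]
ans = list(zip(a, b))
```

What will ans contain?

Step 1: zip stops at shortest (len(a)=4, len(b)=3):
  Index 0: (8, 16)
  Index 1: (5, 17)
  Index 2: (4, 11)
Step 2: Last element of a (9) has no pair, dropped.
Therefore ans = [(8, 16), (5, 17), (4, 11)].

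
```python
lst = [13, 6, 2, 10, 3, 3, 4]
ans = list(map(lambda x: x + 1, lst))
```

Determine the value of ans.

Step 1: Apply lambda x: x + 1 to each element:
  13 -> 14
  6 -> 7
  2 -> 3
  10 -> 11
  3 -> 4
  3 -> 4
  4 -> 5
Therefore ans = [14, 7, 3, 11, 4, 4, 5].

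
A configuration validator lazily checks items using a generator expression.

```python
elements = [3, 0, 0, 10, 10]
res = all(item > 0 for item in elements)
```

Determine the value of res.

Step 1: Check item > 0 for each element in [3, 0, 0, 10, 10]:
  3 > 0: True
  0 > 0: False
  0 > 0: False
  10 > 0: True
  10 > 0: True
Step 2: all() returns False.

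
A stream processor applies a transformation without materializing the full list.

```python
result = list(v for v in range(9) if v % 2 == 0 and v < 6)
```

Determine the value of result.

Step 1: Filter range(9) where v % 2 == 0 and v < 6:
  v=0: both conditions met, included
  v=1: excluded (1 % 2 != 0)
  v=2: both conditions met, included
  v=3: excluded (3 % 2 != 0)
  v=4: both conditions met, included
  v=5: excluded (5 % 2 != 0)
  v=6: excluded (6 >= 6)
  v=7: excluded (7 % 2 != 0, 7 >= 6)
  v=8: excluded (8 >= 6)
Therefore result = [0, 2, 4].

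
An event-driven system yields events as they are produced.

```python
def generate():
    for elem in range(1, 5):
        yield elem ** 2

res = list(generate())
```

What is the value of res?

Step 1: For each elem in range(1, 5), yield elem**2:
  elem=1: yield 1**2 = 1
  elem=2: yield 2**2 = 4
  elem=3: yield 3**2 = 9
  elem=4: yield 4**2 = 16
Therefore res = [1, 4, 9, 16].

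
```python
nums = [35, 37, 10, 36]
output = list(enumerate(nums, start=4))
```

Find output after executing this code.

Step 1: enumerate with start=4:
  (4, 35)
  (5, 37)
  (6, 10)
  (7, 36)
Therefore output = [(4, 35), (5, 37), (6, 10), (7, 36)].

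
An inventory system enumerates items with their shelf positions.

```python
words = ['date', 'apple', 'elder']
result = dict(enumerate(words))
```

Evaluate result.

Step 1: enumerate pairs indices with words:
  0 -> 'date'
  1 -> 'apple'
  2 -> 'elder'
Therefore result = {0: 'date', 1: 'apple', 2: 'elder'}.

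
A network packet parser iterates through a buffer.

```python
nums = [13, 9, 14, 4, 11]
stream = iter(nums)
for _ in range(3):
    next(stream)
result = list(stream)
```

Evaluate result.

Step 1: Create iterator over [13, 9, 14, 4, 11].
Step 2: Advance 3 positions (consuming [13, 9, 14]).
Step 3: list() collects remaining elements: [4, 11].
Therefore result = [4, 11].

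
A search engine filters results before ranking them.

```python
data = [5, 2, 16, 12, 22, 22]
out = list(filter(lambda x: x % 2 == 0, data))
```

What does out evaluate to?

Step 1: Filter elements divisible by 2:
  5 % 2 = 1: removed
  2 % 2 = 0: kept
  16 % 2 = 0: kept
  12 % 2 = 0: kept
  22 % 2 = 0: kept
  22 % 2 = 0: kept
Therefore out = [2, 16, 12, 22, 22].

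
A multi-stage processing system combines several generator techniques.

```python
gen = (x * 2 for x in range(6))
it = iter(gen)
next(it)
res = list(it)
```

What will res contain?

Step 1: Generator produces [0, 2, 4, 6, 8, 10].
Step 2: next(it) consumes first element (0).
Step 3: list(it) collects remaining: [2, 4, 6, 8, 10].
Therefore res = [2, 4, 6, 8, 10].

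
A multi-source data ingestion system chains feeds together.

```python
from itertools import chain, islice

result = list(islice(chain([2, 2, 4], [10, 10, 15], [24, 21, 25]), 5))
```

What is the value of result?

Step 1: chain([2, 2, 4], [10, 10, 15], [24, 21, 25]) = [2, 2, 4, 10, 10, 15, 24, 21, 25].
Step 2: islice takes first 5 elements: [2, 2, 4, 10, 10].
Therefore result = [2, 2, 4, 10, 10].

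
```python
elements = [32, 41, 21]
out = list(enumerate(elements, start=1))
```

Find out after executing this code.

Step 1: enumerate with start=1:
  (1, 32)
  (2, 41)
  (3, 21)
Therefore out = [(1, 32), (2, 41), (3, 21)].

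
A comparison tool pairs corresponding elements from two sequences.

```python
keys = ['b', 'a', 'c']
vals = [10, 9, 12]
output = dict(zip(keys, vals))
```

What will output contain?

Step 1: zip pairs keys with values:
  'b' -> 10
  'a' -> 9
  'c' -> 12
Therefore output = {'b': 10, 'a': 9, 'c': 12}.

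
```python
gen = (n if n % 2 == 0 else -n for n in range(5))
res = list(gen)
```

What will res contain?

Step 1: For each n in range(5), yield n if even, else -n:
  n=0: even, yield 0
  n=1: odd, yield -1
  n=2: even, yield 2
  n=3: odd, yield -3
  n=4: even, yield 4
Therefore res = [0, -1, 2, -3, 4].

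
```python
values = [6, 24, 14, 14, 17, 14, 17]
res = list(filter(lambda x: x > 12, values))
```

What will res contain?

Step 1: Filter elements > 12:
  6: removed
  24: kept
  14: kept
  14: kept
  17: kept
  14: kept
  17: kept
Therefore res = [24, 14, 14, 17, 14, 17].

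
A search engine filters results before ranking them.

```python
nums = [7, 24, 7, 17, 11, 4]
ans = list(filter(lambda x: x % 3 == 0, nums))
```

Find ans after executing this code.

Step 1: Filter elements divisible by 3:
  7 % 3 = 1: removed
  24 % 3 = 0: kept
  7 % 3 = 1: removed
  17 % 3 = 2: removed
  11 % 3 = 2: removed
  4 % 3 = 1: removed
Therefore ans = [24].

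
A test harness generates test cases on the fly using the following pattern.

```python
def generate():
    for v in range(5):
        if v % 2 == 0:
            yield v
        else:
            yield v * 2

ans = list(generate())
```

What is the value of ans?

Step 1: For each v in range(5), yield v if even, else v*2:
  v=0 (even): yield 0
  v=1 (odd): yield 1*2 = 2
  v=2 (even): yield 2
  v=3 (odd): yield 3*2 = 6
  v=4 (even): yield 4
Therefore ans = [0, 2, 2, 6, 4].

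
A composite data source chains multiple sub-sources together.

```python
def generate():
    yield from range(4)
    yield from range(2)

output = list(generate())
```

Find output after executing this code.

Step 1: Trace yields in order:
  yield 0
  yield 1
  yield 2
  yield 3
  yield 0
  yield 1
Therefore output = [0, 1, 2, 3, 0, 1].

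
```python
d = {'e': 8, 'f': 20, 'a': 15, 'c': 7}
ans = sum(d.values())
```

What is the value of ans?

Step 1: d.values() = [8, 20, 15, 7].
Step 2: sum = 50.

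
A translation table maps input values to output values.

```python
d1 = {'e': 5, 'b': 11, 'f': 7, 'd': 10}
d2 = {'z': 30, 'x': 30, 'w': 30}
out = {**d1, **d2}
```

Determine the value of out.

Step 1: Merge d1 and d2 (d2 values override on key conflicts).
Step 2: d1 has keys ['e', 'b', 'f', 'd'], d2 has keys ['z', 'x', 'w'].
Therefore out = {'e': 5, 'b': 11, 'f': 7, 'd': 10, 'z': 30, 'x': 30, 'w': 30}.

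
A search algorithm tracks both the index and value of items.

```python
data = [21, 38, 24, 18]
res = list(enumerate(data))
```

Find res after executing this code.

Step 1: enumerate pairs each element with its index:
  (0, 21)
  (1, 38)
  (2, 24)
  (3, 18)
Therefore res = [(0, 21), (1, 38), (2, 24), (3, 18)].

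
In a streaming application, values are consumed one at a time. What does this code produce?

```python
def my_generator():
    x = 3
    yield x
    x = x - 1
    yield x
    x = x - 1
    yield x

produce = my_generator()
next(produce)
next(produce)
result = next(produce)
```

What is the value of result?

Step 1: Trace through generator execution:
  Yield 1: x starts at 3, yield 3
  Yield 2: x = 3 - 1 = 2, yield 2
  Yield 3: x = 2 - 1 = 1, yield 1
Step 2: First next() gets 3, second next() gets the second value, third next() yields 1.
Therefore result = 1.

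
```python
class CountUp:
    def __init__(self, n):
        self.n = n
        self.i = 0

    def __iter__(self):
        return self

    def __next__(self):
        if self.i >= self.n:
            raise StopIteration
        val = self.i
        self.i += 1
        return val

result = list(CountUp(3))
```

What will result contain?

Step 1: CountUp(3) creates an iterator counting 0 to 2.
Step 2: list() consumes all values: [0, 1, 2].
Therefore result = [0, 1, 2].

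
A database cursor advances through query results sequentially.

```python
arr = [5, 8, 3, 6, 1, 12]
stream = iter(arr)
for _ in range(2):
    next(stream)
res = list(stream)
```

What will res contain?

Step 1: Create iterator over [5, 8, 3, 6, 1, 12].
Step 2: Advance 2 positions (consuming [5, 8]).
Step 3: list() collects remaining elements: [3, 6, 1, 12].
Therefore res = [3, 6, 1, 12].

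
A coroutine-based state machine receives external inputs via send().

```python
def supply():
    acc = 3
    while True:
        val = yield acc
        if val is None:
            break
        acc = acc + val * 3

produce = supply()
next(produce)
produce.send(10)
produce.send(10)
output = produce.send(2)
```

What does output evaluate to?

Step 1: next() -> yield acc=3.
Step 2: send(10) -> val=10, acc = 3 + 10*3 = 33, yield 33.
Step 3: send(10) -> val=10, acc = 33 + 10*3 = 63, yield 63.
Step 4: send(2) -> val=2, acc = 63 + 2*3 = 69, yield 69.
Therefore output = 69.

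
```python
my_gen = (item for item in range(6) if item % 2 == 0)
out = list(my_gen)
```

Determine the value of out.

Step 1: Filter range(6) keeping only even values:
  item=0: even, included
  item=1: odd, excluded
  item=2: even, included
  item=3: odd, excluded
  item=4: even, included
  item=5: odd, excluded
Therefore out = [0, 2, 4].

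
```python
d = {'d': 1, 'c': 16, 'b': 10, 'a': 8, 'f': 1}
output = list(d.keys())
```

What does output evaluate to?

Step 1: d.keys() returns the dictionary keys in insertion order.
Therefore output = ['d', 'c', 'b', 'a', 'f'].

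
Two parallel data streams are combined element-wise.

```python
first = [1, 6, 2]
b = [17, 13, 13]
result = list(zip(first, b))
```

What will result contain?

Step 1: zip pairs elements at same index:
  Index 0: (1, 17)
  Index 1: (6, 13)
  Index 2: (2, 13)
Therefore result = [(1, 17), (6, 13), (2, 13)].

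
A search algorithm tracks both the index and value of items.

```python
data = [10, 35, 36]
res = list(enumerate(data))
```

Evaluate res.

Step 1: enumerate pairs each element with its index:
  (0, 10)
  (1, 35)
  (2, 36)
Therefore res = [(0, 10), (1, 35), (2, 36)].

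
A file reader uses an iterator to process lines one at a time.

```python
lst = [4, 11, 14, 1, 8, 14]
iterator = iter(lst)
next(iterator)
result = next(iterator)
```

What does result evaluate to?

Step 1: Create iterator over [4, 11, 14, 1, 8, 14].
Step 2: next() consumes 4.
Step 3: next() returns 11.
Therefore result = 11.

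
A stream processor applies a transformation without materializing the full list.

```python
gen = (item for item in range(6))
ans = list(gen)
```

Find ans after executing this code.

Step 1: Generator expression iterates range(6): [0, 1, 2, 3, 4, 5].
Step 2: list() collects all values.
Therefore ans = [0, 1, 2, 3, 4, 5].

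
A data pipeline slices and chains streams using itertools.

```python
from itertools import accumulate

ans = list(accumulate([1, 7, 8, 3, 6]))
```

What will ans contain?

Step 1: accumulate computes running sums:
  + 1 = 1
  + 7 = 8
  + 8 = 16
  + 3 = 19
  + 6 = 25
Therefore ans = [1, 8, 16, 19, 25].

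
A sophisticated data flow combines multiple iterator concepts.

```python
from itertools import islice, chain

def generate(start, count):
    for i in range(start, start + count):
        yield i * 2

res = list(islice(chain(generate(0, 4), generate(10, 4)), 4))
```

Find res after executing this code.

Step 1: generate(0, 4) yields [0, 2, 4, 6].
Step 2: generate(10, 4) yields [20, 22, 24, 26].
Step 3: chain concatenates: [0, 2, 4, 6, 20, 22, 24, 26].
Step 4: islice takes first 4: [0, 2, 4, 6].
Therefore res = [0, 2, 4, 6].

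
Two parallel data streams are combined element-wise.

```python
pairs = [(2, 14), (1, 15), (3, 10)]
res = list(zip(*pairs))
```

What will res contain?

Step 1: zip(*pairs) transposes: unzips [(2, 14), (1, 15), (3, 10)] into separate sequences.
Step 2: First elements: (2, 1, 3), second elements: (14, 15, 10).
Therefore res = [(2, 1, 3), (14, 15, 10)].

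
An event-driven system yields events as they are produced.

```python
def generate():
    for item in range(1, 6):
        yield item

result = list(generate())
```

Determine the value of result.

Step 1: The generator yields each value from range(1, 6).
Step 2: list() consumes all yields: [1, 2, 3, 4, 5].
Therefore result = [1, 2, 3, 4, 5].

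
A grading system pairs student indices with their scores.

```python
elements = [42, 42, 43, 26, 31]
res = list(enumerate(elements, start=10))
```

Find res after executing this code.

Step 1: enumerate with start=10:
  (10, 42)
  (11, 42)
  (12, 43)
  (13, 26)
  (14, 31)
Therefore res = [(10, 42), (11, 42), (12, 43), (13, 26), (14, 31)].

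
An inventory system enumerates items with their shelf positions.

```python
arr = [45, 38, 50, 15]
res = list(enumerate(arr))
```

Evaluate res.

Step 1: enumerate pairs each element with its index:
  (0, 45)
  (1, 38)
  (2, 50)
  (3, 15)
Therefore res = [(0, 45), (1, 38), (2, 50), (3, 15)].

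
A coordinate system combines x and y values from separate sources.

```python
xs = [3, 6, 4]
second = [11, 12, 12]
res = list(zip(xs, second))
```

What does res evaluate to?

Step 1: zip pairs elements at same index:
  Index 0: (3, 11)
  Index 1: (6, 12)
  Index 2: (4, 12)
Therefore res = [(3, 11), (6, 12), (4, 12)].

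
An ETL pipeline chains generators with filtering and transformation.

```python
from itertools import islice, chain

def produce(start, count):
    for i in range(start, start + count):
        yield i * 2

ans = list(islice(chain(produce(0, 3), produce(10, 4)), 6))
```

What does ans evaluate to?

Step 1: produce(0, 3) yields [0, 2, 4].
Step 2: produce(10, 4) yields [20, 22, 24, 26].
Step 3: chain concatenates: [0, 2, 4, 20, 22, 24, 26].
Step 4: islice takes first 6: [0, 2, 4, 20, 22, 24].
Therefore ans = [0, 2, 4, 20, 22, 24].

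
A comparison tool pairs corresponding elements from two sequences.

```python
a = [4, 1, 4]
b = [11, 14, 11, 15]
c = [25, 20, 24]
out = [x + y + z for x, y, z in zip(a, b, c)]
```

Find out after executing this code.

Step 1: zip three lists (truncates to shortest, len=3):
  4 + 11 + 25 = 40
  1 + 14 + 20 = 35
  4 + 11 + 24 = 39
Therefore out = [40, 35, 39].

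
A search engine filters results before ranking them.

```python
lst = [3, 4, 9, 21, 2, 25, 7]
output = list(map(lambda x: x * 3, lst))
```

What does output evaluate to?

Step 1: Apply lambda x: x * 3 to each element:
  3 -> 9
  4 -> 12
  9 -> 27
  21 -> 63
  2 -> 6
  25 -> 75
  7 -> 21
Therefore output = [9, 12, 27, 63, 6, 75, 21].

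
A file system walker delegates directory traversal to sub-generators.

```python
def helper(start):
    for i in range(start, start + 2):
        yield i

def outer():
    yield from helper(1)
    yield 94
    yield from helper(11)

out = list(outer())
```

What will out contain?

Step 1: outer() delegates to helper(1):
  yield 1
  yield 2
Step 2: yield 94
Step 3: Delegates to helper(11):
  yield 11
  yield 12
Therefore out = [1, 2, 94, 11, 12].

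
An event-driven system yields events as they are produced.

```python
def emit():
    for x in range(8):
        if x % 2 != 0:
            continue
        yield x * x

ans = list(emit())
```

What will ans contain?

Step 1: Only yield x**2 when x is divisible by 2:
  x=0: 0 % 2 == 0, yield 0**2 = 0
  x=2: 2 % 2 == 0, yield 2**2 = 4
  x=4: 4 % 2 == 0, yield 4**2 = 16
  x=6: 6 % 2 == 0, yield 6**2 = 36
Therefore ans = [0, 4, 16, 36].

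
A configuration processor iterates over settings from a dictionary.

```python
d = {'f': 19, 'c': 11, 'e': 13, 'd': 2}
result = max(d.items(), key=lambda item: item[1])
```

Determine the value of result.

Step 1: Find item with maximum value:
  ('f', 19)
  ('c', 11)
  ('e', 13)
  ('d', 2)
Step 2: Maximum value is 19 at key 'f'.
Therefore result = ('f', 19).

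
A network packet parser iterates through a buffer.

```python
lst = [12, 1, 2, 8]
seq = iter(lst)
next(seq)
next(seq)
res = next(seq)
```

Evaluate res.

Step 1: Create iterator over [12, 1, 2, 8].
Step 2: next() consumes 12.
Step 3: next() consumes 1.
Step 4: next() returns 2.
Therefore res = 2.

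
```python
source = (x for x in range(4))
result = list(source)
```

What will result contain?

Step 1: Generator expression iterates range(4): [0, 1, 2, 3].
Step 2: list() collects all values.
Therefore result = [0, 1, 2, 3].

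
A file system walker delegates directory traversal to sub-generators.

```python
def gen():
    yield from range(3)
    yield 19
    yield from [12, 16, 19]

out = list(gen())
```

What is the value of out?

Step 1: Trace yields in order:
  yield 0
  yield 1
  yield 2
  yield 19
  yield 12
  yield 16
  yield 19
Therefore out = [0, 1, 2, 19, 12, 16, 19].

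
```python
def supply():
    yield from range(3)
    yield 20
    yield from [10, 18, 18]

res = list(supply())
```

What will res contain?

Step 1: Trace yields in order:
  yield 0
  yield 1
  yield 2
  yield 20
  yield 10
  yield 18
  yield 18
Therefore res = [0, 1, 2, 20, 10, 18, 18].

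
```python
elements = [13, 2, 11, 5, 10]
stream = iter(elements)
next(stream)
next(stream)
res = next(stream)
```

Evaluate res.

Step 1: Create iterator over [13, 2, 11, 5, 10].
Step 2: next() consumes 13.
Step 3: next() consumes 2.
Step 4: next() returns 11.
Therefore res = 11.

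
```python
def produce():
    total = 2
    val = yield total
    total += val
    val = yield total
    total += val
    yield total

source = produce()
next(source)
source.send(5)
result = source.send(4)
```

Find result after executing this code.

Step 1: next() -> yield total=2.
Step 2: send(5) -> val=5, total = 2+5 = 7, yield 7.
Step 3: send(4) -> val=4, total = 7+4 = 11, yield 11.
Therefore result = 11.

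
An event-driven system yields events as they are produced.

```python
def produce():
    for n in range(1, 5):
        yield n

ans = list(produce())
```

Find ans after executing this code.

Step 1: The generator yields each value from range(1, 5).
Step 2: list() consumes all yields: [1, 2, 3, 4].
Therefore ans = [1, 2, 3, 4].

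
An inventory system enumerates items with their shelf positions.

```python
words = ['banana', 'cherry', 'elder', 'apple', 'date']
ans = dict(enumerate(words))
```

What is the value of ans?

Step 1: enumerate pairs indices with words:
  0 -> 'banana'
  1 -> 'cherry'
  2 -> 'elder'
  3 -> 'apple'
  4 -> 'date'
Therefore ans = {0: 'banana', 1: 'cherry', 2: 'elder', 3: 'apple', 4: 'date'}.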